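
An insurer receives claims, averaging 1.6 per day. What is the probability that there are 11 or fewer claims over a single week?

Over the interval, μ = 1.6 × 7 = 11.2 (a week = 7 days).
P(N ≤ 11) = Σ_{j=0}^{11} e^(−μ) μ^j/j! ≈ 0.5554.

0.5554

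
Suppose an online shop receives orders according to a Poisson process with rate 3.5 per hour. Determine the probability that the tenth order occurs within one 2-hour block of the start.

0.1695

Over the interval, μ = 3.5 × 2 = 7 (a 2-hour block = 2 hours).
The tenth arrival falls in the interval iff at least 10 events occur there: P(S_10 ≤ t) = P(N ≥ 10) = 1 − P(N ≤ 9) ≈ 0.1695.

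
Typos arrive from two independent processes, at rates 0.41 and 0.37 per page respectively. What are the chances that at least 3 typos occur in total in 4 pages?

Independent Poisson processes superpose: combined rate λ = 0.41 + 0.37 = 0.78 per page.
Over the interval, μ = 0.78 × 4 = 3.12 (4 pages).
P(N ≥ 3) = 1 − P(N ≤ 2) ≈ 0.6032.

0.6032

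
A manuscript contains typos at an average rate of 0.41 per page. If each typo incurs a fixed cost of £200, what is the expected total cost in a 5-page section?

£410

E[N] = 0.41 × 5 = 2.05 (a 5-page section = 5 pages); E[cost] = 2.05 × £200 = £410.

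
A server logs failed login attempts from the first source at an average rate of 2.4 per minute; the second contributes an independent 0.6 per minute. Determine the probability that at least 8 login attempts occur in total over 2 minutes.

Independent Poisson processes superpose: combined rate λ = 2.4 + 0.6 = 3 per minute.
Over the interval, μ = 3 × 2 = 6 (2 minutes).
P(N ≥ 8) = 1 − P(N ≤ 7) ≈ 0.2560.

0.2560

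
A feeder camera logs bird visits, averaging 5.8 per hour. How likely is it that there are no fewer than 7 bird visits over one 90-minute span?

Over the interval, μ = 5.8 × 1.5 = 8.7 (a 90-minute span = 1.5 hours).
P(N ≥ 7) = 1 − P(N ≤ 6) = 1 − Σ_{j=0}^{6} e^(−μ) μ^j/j! ≈ 0.7645.

0.7645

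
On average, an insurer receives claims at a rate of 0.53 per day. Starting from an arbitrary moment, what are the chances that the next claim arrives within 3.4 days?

Inter-arrival times are exponential with rate λ = 0.53 per day.
P(T ≤ 3.4) = 1 − e^(−λt) = 1 − e^(−0.53 × 3.4) = 1 − e^(−1.802) ≈ 0.8350.

0.8350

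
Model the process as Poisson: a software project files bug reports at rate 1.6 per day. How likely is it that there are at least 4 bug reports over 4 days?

0.8811

Over the interval, μ = 1.6 × 4 = 6.4 (4 days).
P(N ≥ 4) = 1 − P(N ≤ 3) = 1 − Σ_{j=0}^{3} e^(−μ) μ^j/j! ≈ 0.8811.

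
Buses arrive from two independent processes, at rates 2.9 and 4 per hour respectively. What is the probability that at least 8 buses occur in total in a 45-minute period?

Independent Poisson processes superpose: combined rate λ = 2.9 + 4 = 6.9 per hour.
Over the interval, μ = 6.9 × 0.75 = 5.175 (a 45-minute period = 0.75 hours).
P(N ≥ 8) = 1 − P(N ≤ 7) ≈ 0.1523.

0.1523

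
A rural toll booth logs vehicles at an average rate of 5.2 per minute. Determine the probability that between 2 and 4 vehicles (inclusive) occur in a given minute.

With mean μ = 5.2 per minute,
P(2 ≤ N ≤ 4) = Σ_{j=2}^{4} e^(−5.2) · 5.2^j/j! ≈ 0.3719.

0.3719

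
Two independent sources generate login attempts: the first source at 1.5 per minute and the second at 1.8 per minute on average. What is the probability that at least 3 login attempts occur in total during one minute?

0.6406

Independent Poisson processes superpose: combined rate λ = 1.5 + 1.8 = 3.3 per minute.
So μ = 3.3.
P(N ≥ 3) = 1 − P(N ≤ 2) ≈ 0.6406.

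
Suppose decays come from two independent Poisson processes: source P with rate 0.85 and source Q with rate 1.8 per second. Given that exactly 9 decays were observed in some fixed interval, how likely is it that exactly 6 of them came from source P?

Given the total, each event is independently from source P with probability p = λ_P/(λ_P+λ_Q) = 0.85/2.65 ≈ 0.3208.
So K ~ Binomial(9, 0.85/2.65): P(K = 6) = C(9,6) · (0.85/2.65)^6 · (1.8/2.65)^3 ≈ 0.0287.

0.0287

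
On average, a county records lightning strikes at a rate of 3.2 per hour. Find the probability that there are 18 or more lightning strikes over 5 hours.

0.3407

Over the interval, μ = 3.2 × 5 = 16 (5 hours).
P(N ≥ 18) = 1 − P(N ≤ 17) = 1 − Σ_{j=0}^{17} e^(−μ) μ^j/j! ≈ 0.3407.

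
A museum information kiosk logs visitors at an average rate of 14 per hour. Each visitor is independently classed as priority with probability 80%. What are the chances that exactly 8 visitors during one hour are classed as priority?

0.0840

Thinning: the visitors that are classed as priority themselves form a Poisson process with rate 0.8 × 14 = 11.2 per hour.
So μ = 11.2.
P(N = 8) = e^(−11.2) · 11.2^8/8! ≈ 0.0840.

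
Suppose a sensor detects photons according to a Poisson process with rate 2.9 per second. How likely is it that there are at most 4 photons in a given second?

With mean μ = 2.9 per second,
P(N ≤ 4) = Σ_{j=0}^{4} e^(−μ) μ^j/j! ≈ 0.8318.

0.8318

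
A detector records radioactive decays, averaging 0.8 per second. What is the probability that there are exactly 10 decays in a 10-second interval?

0.0993

Over the interval, μ = 0.8 × 10 = 8 (a 10-second interval = 10 seconds).
P(N = 10) = e^(−μ) μ^10/10! = e^(−8) · 8^10/3628800 ≈ 0.0993.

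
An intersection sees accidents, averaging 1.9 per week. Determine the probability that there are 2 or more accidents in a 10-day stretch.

Over the interval, μ = 1.9 × 10/7 ≈ 2.71429 (a 10-day stretch = 10/7 weeks).
P(N ≥ 2) = 1 − P(N ≤ 1) = 1 − Σ_{j=0}^{1} e^(−μ) μ^j/j! ≈ 0.7539.

0.7539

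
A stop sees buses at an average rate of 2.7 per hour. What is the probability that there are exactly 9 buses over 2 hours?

Over the interval, μ = 2.7 × 2 = 5.4 (2 hours).
P(N = 9) = e^(−μ) μ^9/9! = e^(−5.4) · 5.4^9/362880 ≈ 0.0486.

0.0486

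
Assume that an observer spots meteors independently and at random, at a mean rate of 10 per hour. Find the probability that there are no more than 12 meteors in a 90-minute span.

Over the interval, μ = 10 × 1.5 = 15 (a 90-minute span = 1.5 hours).
P(N ≤ 12) = Σ_{j=0}^{12} e^(−μ) μ^j/j! ≈ 0.2676.

0.2676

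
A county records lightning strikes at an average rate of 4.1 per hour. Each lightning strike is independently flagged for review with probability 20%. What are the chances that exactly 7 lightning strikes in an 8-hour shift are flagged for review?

Thinning: the lightning strikes that are flagged for review themselves form a Poisson process with rate 0.2 × 4.1 = 0.82 per hour.
Over the interval, μ = 0.82 × 8 = 6.56 (an 8-hour shift = 8 hours).
P(N = 7) = e^(−6.56) · 6.56^7/7! ≈ 0.1469.

0.1469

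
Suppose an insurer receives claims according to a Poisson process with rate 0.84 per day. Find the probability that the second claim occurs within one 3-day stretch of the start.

0.7168

Over the interval, μ = 0.84 × 3 = 2.52 (a 3-day stretch = 3 days).
The second arrival falls in the interval iff at least 2 events occur there: P(S_2 ≤ t) = P(N ≥ 2) = 1 − P(N ≤ 1) ≈ 0.7168.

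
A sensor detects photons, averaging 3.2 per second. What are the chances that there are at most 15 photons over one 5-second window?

0.4667

Over the interval, μ = 3.2 × 5 = 16 (a 5-second window = 5 seconds).
P(N ≤ 15) = Σ_{j=0}^{15} e^(−μ) μ^j/j! ≈ 0.4667.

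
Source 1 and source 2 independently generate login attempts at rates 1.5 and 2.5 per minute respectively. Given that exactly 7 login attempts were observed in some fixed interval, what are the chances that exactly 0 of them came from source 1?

0.0373

Given the total, each event is independently from source 1 with probability p = λ_1/(λ_1+λ_2) = 1.5/4 = 0.3750.
So K ~ Binomial(7, 1.5/4): P(K = 0) = C(7,0) · (1.5/4)^0 · (2.5/4)^7 ≈ 0.0373.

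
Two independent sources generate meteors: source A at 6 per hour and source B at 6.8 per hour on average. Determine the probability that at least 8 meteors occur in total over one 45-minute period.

Independent Poisson processes superpose: combined rate λ = 6 + 6.8 = 12.8 per hour.
Over the interval, μ = 12.8 × 0.75 = 9.6 (a 45-minute period = 0.75 hours).
P(N ≥ 8) = 1 − P(N ≤ 7) ≈ 0.7416.

0.7416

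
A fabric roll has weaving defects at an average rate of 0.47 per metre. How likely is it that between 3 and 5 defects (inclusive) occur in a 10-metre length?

0.5161

Over the interval, μ = 0.47 × 10 = 4.7 (a 10-metre length = 10 metres).
P(3 ≤ N ≤ 5) = Σ_{j=3}^{5} e^(−4.7) · 4.7^j/j! ≈ 0.5161.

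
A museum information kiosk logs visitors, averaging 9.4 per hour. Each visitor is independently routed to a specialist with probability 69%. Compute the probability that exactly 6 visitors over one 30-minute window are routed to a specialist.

Thinning: the visitors that are routed to a specialist themselves form a Poisson process with rate 0.69 × 9.4 = 6.486 per hour.
Over the interval, μ = 6.486 × 0.5 = 3.243 (a 30-minute window = 0.5 hours).
P(N = 6) = e^(−3.243) · 3.243^6/6! ≈ 0.0631.

0.0631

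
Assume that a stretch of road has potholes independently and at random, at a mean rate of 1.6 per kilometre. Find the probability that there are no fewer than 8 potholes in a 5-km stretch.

0.5470

Over the interval, μ = 1.6 × 5 = 8 (a 5-km stretch = 5 kilometres).
P(N ≥ 8) = 1 − P(N ≤ 7) = 1 − Σ_{j=0}^{7} e^(−μ) μ^j/j! ≈ 0.5470.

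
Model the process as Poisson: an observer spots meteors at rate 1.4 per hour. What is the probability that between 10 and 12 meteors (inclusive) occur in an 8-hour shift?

0.3474

Over the interval, μ = 1.4 × 8 = 11.2 (an 8-hour shift = 8 hours).
P(10 ≤ N ≤ 12) = Σ_{j=10}^{12} e^(−11.2) · 11.2^j/j! ≈ 0.3474.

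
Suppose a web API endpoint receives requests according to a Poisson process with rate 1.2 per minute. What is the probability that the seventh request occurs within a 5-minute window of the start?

Over the interval, μ = 1.2 × 5 = 6 (a 5-minute window = 5 minutes).
The seventh arrival falls in the interval iff at least 7 events occur there: P(S_7 ≤ t) = P(N ≥ 7) = 1 − P(N ≤ 6) ≈ 0.3937.

0.3937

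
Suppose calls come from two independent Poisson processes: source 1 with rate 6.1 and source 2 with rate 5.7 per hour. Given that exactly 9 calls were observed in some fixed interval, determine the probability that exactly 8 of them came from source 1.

0.0222

Given the total, each event is independently from source 1 with probability p = λ_1/(λ_1+λ_2) = 6.1/11.8 ≈ 0.5169.
So K ~ Binomial(9, 6.1/11.8): P(K = 8) = C(9,8) · (6.1/11.8)^8 · (5.7/11.8)^1 ≈ 0.0222.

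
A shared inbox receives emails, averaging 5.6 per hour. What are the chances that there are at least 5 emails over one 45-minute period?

Over the interval, μ = 5.6 × 0.75 = 4.2 (a 45-minute period = 0.75 hours).
P(N ≥ 5) = 1 − P(N ≤ 4) = 1 − Σ_{j=0}^{4} e^(−μ) μ^j/j! ≈ 0.4102.

0.4102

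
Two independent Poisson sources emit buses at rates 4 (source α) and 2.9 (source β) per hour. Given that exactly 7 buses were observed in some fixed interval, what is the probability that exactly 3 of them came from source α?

Given the total, each event is independently from source α with probability p = λ_α/(λ_α+λ_β) = 4/6.9 ≈ 0.5797.
So K ~ Binomial(7, 4/6.9): P(K = 3) = C(7,3) · (4/6.9)^3 · (2.9/6.9)^4 ≈ 0.2128.

0.2128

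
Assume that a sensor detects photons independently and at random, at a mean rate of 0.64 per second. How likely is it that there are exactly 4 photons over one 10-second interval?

0.1162

Over the interval, μ = 0.64 × 10 = 6.4 (a 10-second interval = 10 seconds).
P(N = 4) = e^(−μ) μ^4/4! = e^(−6.4) · 6.4^4/24 ≈ 0.1162.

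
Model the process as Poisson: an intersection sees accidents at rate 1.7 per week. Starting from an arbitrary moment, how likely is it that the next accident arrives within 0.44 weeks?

0.5267

Inter-arrival times are exponential with rate λ = 1.7 per week.
P(T ≤ 0.44) = 1 − e^(−λt) = 1 − e^(−1.7 × 0.44) = 1 − e^(−0.748) ≈ 0.5267.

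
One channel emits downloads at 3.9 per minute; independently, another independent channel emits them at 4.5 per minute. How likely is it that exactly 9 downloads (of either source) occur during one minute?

Independent Poisson processes superpose: combined rate λ = 3.9 + 4.5 = 8.4 per minute.
So μ = 8.4.
P(N = 9) = e^(−8.4) · 8.4^9/9! ≈ 0.1290.

0.1290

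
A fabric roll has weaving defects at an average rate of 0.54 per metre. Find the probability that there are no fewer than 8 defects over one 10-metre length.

0.1783

Over the interval, μ = 0.54 × 10 = 5.4 (a 10-metre length = 10 metres).
P(N ≥ 8) = 1 − P(N ≤ 7) = 1 − Σ_{j=0}^{7} e^(−μ) μ^j/j! ≈ 0.1783.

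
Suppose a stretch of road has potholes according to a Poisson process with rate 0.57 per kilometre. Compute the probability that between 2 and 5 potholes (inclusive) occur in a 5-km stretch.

Over the interval, μ = 0.57 × 5 = 2.85 (a 5-km stretch = 5 kilometres).
P(2 ≤ N ≤ 5) = Σ_{j=2}^{5} e^(−2.85) · 2.85^j/j! ≈ 0.7077.

0.7077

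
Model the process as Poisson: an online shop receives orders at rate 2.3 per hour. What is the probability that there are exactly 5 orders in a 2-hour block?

0.1725

Over the interval, μ = 2.3 × 2 = 4.6 (a 2-hour block = 2 hours).
P(N = 5) = e^(−μ) μ^5/5! = e^(−4.6) · 4.6^5/120 ≈ 0.1725.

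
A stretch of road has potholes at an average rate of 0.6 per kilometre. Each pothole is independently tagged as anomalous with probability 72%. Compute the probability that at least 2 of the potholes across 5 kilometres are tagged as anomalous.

0.6356

Thinning: the potholes that are tagged as anomalous themselves form a Poisson process with rate 0.72 × 0.6 = 0.432 per kilometre.
Over the interval, μ = 0.432 × 5 = 2.16 (5 kilometres).
P(N ≥ 2) = 1 − P(N ≤ 1) ≈ 0.6356.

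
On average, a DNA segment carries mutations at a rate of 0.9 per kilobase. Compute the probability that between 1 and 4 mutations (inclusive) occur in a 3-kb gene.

Over the interval, μ = 0.9 × 3 = 2.7 (a 3-kb gene = 3 kilobases).
P(1 ≤ N ≤ 4) = Σ_{j=1}^{4} e^(−2.7) · 2.7^j/j! ≈ 0.7957.

0.7957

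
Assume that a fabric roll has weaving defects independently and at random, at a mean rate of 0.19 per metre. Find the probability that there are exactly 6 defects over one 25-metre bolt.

Over the interval, μ = 0.19 × 25 = 4.75 (a 25-metre bolt = 25 metres).
P(N = 6) = e^(−μ) μ^6/6! = e^(−4.75) · 4.75^6/720 ≈ 0.1380.

0.1380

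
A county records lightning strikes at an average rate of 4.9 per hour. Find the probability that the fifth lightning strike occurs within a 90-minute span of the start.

Over the interval, μ = 4.9 × 1.5 = 7.35 (a 90-minute span = 1.5 hours).
The fifth arrival falls in the interval iff at least 5 events occur there: P(S_5 ≤ t) = P(N ≥ 5) = 1 − P(N ≤ 4) ≈ 0.8566.

0.8566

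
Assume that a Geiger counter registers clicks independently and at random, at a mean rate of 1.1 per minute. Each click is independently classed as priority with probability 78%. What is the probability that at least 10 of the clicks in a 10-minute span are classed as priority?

Thinning: the clicks that are classed as priority themselves form a Poisson process with rate 0.78 × 1.1 = 0.858 per minute.
Over the interval, μ = 0.858 × 10 = 8.58 (a 10-minute span = 10 minutes).
P(N ≥ 10) = 1 − P(N ≤ 9) ≈ 0.3574.

0.3574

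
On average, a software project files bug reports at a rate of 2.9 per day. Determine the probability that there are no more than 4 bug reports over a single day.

With mean μ = 2.9 per day,
P(N ≤ 4) = Σ_{j=0}^{4} e^(−μ) μ^j/j! ≈ 0.8318.

0.8318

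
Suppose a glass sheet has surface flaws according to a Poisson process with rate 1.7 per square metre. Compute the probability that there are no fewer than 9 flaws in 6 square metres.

0.6892

Over the interval, μ = 1.7 × 6 = 10.2 (6 square metres).
P(N ≥ 9) = 1 − P(N ≤ 8) = 1 − Σ_{j=0}^{8} e^(−μ) μ^j/j! ≈ 0.6892.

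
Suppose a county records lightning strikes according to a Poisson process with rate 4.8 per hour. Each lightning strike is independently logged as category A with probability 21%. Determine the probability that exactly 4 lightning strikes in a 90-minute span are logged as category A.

0.0480

Thinning: the lightning strikes that are logged as category A themselves form a Poisson process with rate 0.21 × 4.8 = 1.008 per hour.
Over the interval, μ = 1.008 × 1.5 = 1.512 (a 90-minute span = 1.5 hours).
P(N = 4) = e^(−1.512) · 1.512^4/4! ≈ 0.0480.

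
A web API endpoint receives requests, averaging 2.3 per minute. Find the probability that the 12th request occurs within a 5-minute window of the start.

Over the interval, μ = 2.3 × 5 = 11.5 (a 5-minute window = 5 minutes).
The 12th arrival falls in the interval iff at least 12 events occur there: P(S_12 ≤ t) = P(N ≥ 12) = 1 − P(N ≤ 11) ≈ 0.4802.

0.4802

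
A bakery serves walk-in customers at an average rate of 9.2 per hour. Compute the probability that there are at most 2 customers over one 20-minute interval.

0.4084

Over the interval, μ = 9.2 × 1/3 ≈ 3.06667 (a 20-minute interval = 1/3 hours).
P(N ≤ 2) = Σ_{j=0}^{2} e^(−μ) μ^j/j! ≈ 0.4084.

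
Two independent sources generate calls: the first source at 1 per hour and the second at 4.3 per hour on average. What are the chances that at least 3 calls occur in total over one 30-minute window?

Independent Poisson processes superpose: combined rate λ = 1 + 4.3 = 5.3 per hour.
Over the interval, μ = 5.3 × 0.5 = 2.65 (a 30-minute window = 0.5 hours).
P(N ≥ 3) = 1 − P(N ≤ 2) ≈ 0.4940.

0.4940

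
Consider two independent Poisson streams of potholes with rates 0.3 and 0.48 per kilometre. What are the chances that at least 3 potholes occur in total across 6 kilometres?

Independent Poisson processes superpose: combined rate λ = 0.3 + 0.48 = 0.78 per kilometre.
Over the interval, μ = 0.78 × 6 = 4.68 (6 kilometres).
P(N ≥ 3) = 1 − P(N ≤ 2) ≈ 0.8457.

0.8457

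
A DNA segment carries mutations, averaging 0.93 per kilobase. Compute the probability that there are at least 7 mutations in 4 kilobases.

0.0836

Over the interval, μ = 0.93 × 4 = 3.72 (4 kilobases).
P(N ≥ 7) = 1 − P(N ≤ 6) = 1 − Σ_{j=0}^{6} e^(−μ) μ^j/j! ≈ 0.0836.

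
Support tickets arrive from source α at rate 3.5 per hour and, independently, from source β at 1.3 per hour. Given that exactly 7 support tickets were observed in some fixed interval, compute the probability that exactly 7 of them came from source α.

Given the total, each event is independently from source α with probability p = λ_α/(λ_α+λ_β) = 3.5/4.8 ≈ 0.7292.
So K ~ Binomial(7, 3.5/4.8): P(K = 7) = C(7,7) · (3.5/4.8)^7 · (1.3/4.8)^0 ≈ 0.1096.

0.1096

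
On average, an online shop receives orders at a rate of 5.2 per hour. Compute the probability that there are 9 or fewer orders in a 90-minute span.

0.7411

Over the interval, μ = 5.2 × 1.5 = 7.8 (a 90-minute span = 1.5 hours).
P(N ≤ 9) = Σ_{j=0}^{9} e^(−μ) μ^j/j! ≈ 0.7411.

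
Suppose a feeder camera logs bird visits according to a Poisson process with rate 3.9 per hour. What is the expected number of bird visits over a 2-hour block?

7.8

E[N] = λt = 3.9 × 2 = 7.8 (a 2-hour block = 2 hours).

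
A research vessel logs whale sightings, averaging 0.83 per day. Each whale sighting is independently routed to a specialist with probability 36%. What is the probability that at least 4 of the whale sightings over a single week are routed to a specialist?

Thinning: the whale sightings that are routed to a specialist themselves form a Poisson process with rate 0.36 × 0.83 = 0.2988 per day.
Over the interval, μ = 0.2988 × 7 = 2.0916 (a week = 7 days).
P(N ≥ 4) = 1 − P(N ≤ 3) ≈ 0.1598.

0.1598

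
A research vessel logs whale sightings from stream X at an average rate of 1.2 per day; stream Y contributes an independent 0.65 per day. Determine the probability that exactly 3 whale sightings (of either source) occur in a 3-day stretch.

Independent Poisson processes superpose: combined rate λ = 1.2 + 0.65 = 1.85 per day.
Over the interval, μ = 1.85 × 3 = 5.55 (a 3-day stretch = 3 days).
P(N = 3) = e^(−5.55) · 5.55^3/3! ≈ 0.1108.

0.1108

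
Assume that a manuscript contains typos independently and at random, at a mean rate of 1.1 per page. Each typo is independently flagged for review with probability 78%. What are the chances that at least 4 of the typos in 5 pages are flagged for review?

Thinning: the typos that are flagged for review themselves form a Poisson process with rate 0.78 × 1.1 = 0.858 per page.
Over the interval, μ = 0.858 × 5 = 4.29 (5 pages).
P(N ≥ 4) = 1 − P(N ≤ 3) ≈ 0.6210.

0.6210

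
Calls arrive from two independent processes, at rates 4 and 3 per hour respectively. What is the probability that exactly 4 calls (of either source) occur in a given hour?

Independent Poisson processes superpose: combined rate λ = 4 + 3 = 7 per hour.
So μ = 7.
P(N = 4) = e^(−7) · 7^4/4! ≈ 0.0912.

0.0912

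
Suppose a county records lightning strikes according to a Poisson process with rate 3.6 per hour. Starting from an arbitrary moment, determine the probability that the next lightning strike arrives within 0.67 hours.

0.9104

Inter-arrival times are exponential with rate λ = 3.6 per hour.
P(T ≤ 0.67) = 1 − e^(−λt) = 1 − e^(−3.6 × 0.67) = 1 − e^(−2.412) ≈ 0.9104.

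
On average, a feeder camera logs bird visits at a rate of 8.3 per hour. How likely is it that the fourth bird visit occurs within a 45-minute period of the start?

0.8678

Over the interval, μ = 8.3 × 0.75 = 6.225 (a 45-minute period = 0.75 hours).
The fourth arrival falls in the interval iff at least 4 events occur there: P(S_4 ≤ t) = P(N ≥ 4) = 1 − P(N ≤ 3) ≈ 0.8678.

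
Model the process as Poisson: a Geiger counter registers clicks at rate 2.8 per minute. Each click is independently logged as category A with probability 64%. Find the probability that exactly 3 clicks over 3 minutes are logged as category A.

Thinning: the clicks that are logged as category A themselves form a Poisson process with rate 0.64 × 2.8 = 1.792 per minute.
Over the interval, μ = 1.792 × 3 = 5.376 (3 minutes).
P(N = 3) = e^(−5.376) · 5.376^3/3! ≈ 0.1198.

0.1198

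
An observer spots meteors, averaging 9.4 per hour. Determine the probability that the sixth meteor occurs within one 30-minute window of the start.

Over the interval, μ = 9.4 × 0.5 = 4.7 (a 30-minute window = 0.5 hours).
The sixth arrival falls in the interval iff at least 6 events occur there: P(S_6 ≤ t) = P(N ≥ 6) = 1 − P(N ≤ 5) ≈ 0.3316.

0.3316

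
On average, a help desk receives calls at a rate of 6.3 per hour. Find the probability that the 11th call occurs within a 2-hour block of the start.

Over the interval, μ = 6.3 × 2 = 12.6 (a 2-hour block = 2 hours).
The 11th arrival falls in the interval iff at least 11 events occur there: P(S_11 ≤ t) = P(N ≥ 11) = 1 − P(N ≤ 10) ≈ 0.7124.

0.7124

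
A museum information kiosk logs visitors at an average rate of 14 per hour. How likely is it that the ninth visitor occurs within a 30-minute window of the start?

Over the interval, μ = 14 × 0.5 = 7 (a 30-minute window = 0.5 hours).
The ninth arrival falls in the interval iff at least 9 events occur there: P(S_9 ≤ t) = P(N ≥ 9) = 1 − P(N ≤ 8) ≈ 0.2709.

0.2709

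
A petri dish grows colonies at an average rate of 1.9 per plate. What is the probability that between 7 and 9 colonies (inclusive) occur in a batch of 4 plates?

0.4002

Over the interval, μ = 1.9 × 4 = 7.6 (a batch of 4 plates = 4 plates).
P(7 ≤ N ≤ 9) = Σ_{j=7}^{9} e^(−7.6) · 7.6^j/j! ≈ 0.4002.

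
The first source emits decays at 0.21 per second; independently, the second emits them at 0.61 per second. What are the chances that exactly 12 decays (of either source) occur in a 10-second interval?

0.0530

Independent Poisson processes superpose: combined rate λ = 0.21 + 0.61 = 0.82 per second.
Over the interval, μ = 0.82 × 10 = 8.2 (a 10-second interval = 10 seconds).
P(N = 12) = e^(−8.2) · 8.2^12/12! ≈ 0.0530.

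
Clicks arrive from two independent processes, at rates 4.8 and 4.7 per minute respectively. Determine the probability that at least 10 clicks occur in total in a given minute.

Independent Poisson processes superpose: combined rate λ = 4.8 + 4.7 = 9.5 per minute.
So μ = 9.5.
P(N ≥ 10) = 1 − P(N ≤ 9) ≈ 0.4782.

0.4782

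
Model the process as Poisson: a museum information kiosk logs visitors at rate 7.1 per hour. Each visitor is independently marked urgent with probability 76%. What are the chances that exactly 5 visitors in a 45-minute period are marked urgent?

0.1581

Thinning: the visitors that are marked urgent themselves form a Poisson process with rate 0.76 × 7.1 = 5.396 per hour.
Over the interval, μ = 5.396 × 0.75 = 4.047 (a 45-minute period = 0.75 hours).
P(N = 5) = e^(−4.047) · 4.047^5/5! ≈ 0.1581.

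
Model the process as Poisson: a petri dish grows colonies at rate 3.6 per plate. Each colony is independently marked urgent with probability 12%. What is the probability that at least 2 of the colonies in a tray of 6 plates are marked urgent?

0.7311

Thinning: the colonies that are marked urgent themselves form a Poisson process with rate 0.12 × 3.6 = 0.432 per plate.
Over the interval, μ = 0.432 × 6 = 2.592 (a tray of 6 plates = 6 plates).
P(N ≥ 2) = 1 − P(N ≤ 1) ≈ 0.7311.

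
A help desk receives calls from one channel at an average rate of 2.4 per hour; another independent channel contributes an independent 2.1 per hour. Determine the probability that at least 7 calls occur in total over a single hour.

Independent Poisson processes superpose: combined rate λ = 2.4 + 2.1 = 4.5 per hour.
So μ = 4.5.
P(N ≥ 7) = 1 − P(N ≤ 6) ≈ 0.1689.

0.1689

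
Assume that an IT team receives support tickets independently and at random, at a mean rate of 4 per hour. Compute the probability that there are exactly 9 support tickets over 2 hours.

Over the interval, μ = 4 × 2 = 8 (2 hours).
P(N = 9) = e^(−μ) μ^9/9! = e^(−8) · 8^9/362880 ≈ 0.1241.

0.1241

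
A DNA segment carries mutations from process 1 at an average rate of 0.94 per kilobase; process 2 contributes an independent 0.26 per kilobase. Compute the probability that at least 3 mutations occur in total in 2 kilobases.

0.4303

Independent Poisson processes superpose: combined rate λ = 0.94 + 0.26 = 1.2 per kilobase.
Over the interval, μ = 1.2 × 2 = 2.4 (2 kilobases).
P(N ≥ 3) = 1 − P(N ≤ 2) ≈ 0.4303.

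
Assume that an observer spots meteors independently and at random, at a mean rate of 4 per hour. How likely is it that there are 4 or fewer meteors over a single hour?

With mean μ = 4 per hour,
P(N ≤ 4) = Σ_{j=0}^{4} e^(−μ) μ^j/j! ≈ 0.6288.

0.6288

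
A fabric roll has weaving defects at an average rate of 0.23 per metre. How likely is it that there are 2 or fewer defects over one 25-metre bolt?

0.0741

Over the interval, μ = 0.23 × 25 = 5.75 (a 25-metre bolt = 25 metres).
P(N ≤ 2) = Σ_{j=0}^{2} e^(−μ) μ^j/j! ≈ 0.0741.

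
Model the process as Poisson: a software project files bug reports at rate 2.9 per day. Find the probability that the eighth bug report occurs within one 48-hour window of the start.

0.2290

Over the interval, μ = 2.9 × 2 = 5.8 (a 48-hour window = 2 days).
The eighth arrival falls in the interval iff at least 8 events occur there: P(S_8 ≤ t) = P(N ≥ 8) = 1 − P(N ≤ 7) ≈ 0.2290.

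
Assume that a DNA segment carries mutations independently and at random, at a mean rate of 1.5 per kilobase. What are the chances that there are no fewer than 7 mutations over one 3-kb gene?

0.1689

Over the interval, μ = 1.5 × 3 = 4.5 (a 3-kb gene = 3 kilobases).
P(N ≥ 7) = 1 − P(N ≤ 6) = 1 − Σ_{j=0}^{6} e^(−μ) μ^j/j! ≈ 0.1689.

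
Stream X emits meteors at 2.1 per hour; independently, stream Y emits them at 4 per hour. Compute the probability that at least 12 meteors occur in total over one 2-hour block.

0.5611

Independent Poisson processes superpose: combined rate λ = 2.1 + 4 = 6.1 per hour.
Over the interval, μ = 6.1 × 2 = 12.2 (a 2-hour block = 2 hours).
P(N ≥ 12) = 1 − P(N ≤ 11) ≈ 0.5611.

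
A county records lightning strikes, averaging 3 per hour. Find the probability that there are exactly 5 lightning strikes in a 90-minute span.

Over the interval, μ = 3 × 1.5 = 4.5 (a 90-minute span = 1.5 hours).
P(N = 5) = e^(−μ) μ^5/5! = e^(−4.5) · 4.5^5/120 ≈ 0.1708.

0.1708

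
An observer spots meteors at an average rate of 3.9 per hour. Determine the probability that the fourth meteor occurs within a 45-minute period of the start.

Over the interval, μ = 3.9 × 0.75 = 2.925 (a 45-minute period = 0.75 hours).
The fourth arrival falls in the interval iff at least 4 events occur there: P(S_4 ≤ t) = P(N ≥ 4) = 1 − P(N ≤ 3) ≈ 0.3360.

0.3360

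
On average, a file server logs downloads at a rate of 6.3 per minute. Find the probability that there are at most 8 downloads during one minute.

With mean μ = 6.3 per minute,
P(N ≤ 8) = Σ_{j=0}^{8} e^(−μ) μ^j/j! ≈ 0.8148.

0.8148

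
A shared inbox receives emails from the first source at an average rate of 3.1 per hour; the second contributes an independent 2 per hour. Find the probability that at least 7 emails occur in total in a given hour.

0.2526

Independent Poisson processes superpose: combined rate λ = 3.1 + 2 = 5.1 per hour.
So μ = 5.1.
P(N ≥ 7) = 1 − P(N ≤ 6) ≈ 0.2526.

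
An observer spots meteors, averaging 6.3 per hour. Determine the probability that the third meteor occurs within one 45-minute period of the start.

Over the interval, μ = 6.3 × 0.75 = 4.725 (a 45-minute period = 0.75 hours).
The third arrival falls in the interval iff at least 3 events occur there: P(S_3 ≤ t) = P(N ≥ 3) = 1 − P(N ≤ 2) ≈ 0.8502.

0.8502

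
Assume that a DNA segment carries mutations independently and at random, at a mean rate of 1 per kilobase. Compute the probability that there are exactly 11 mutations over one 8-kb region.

0.0722

Over the interval, μ = 1 × 8 = 8 (an 8-kb region = 8 kilobases).
P(N = 11) = e^(−μ) μ^11/11! = e^(−8) · 8^11/39916800 ≈ 0.0722.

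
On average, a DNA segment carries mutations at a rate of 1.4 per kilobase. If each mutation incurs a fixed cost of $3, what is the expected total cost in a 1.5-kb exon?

E[N] = 1.4 × 1.5 = 2.1 (a 1.5-kb exon = 1.5 kilobases); E[cost] = 2.1 × $3 = $6.3.

$6.3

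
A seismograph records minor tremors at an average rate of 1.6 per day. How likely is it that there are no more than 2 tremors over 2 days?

0.3799

Over the interval, μ = 1.6 × 2 = 3.2 (2 days).
P(N ≤ 2) = Σ_{j=0}^{2} e^(−μ) μ^j/j! ≈ 0.3799.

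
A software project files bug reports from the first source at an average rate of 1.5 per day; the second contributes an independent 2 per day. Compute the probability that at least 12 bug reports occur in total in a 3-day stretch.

Independent Poisson processes superpose: combined rate λ = 1.5 + 2 = 3.5 per day.
Over the interval, μ = 3.5 × 3 = 10.5 (a 3-day stretch = 3 days).
P(N ≥ 12) = 1 − P(N ≤ 11) ≈ 0.3613.

0.3613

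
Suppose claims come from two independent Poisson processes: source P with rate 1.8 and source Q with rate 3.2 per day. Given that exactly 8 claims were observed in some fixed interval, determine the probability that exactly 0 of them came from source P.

0.0281

Given the total, each event is independently from source P with probability p = λ_P/(λ_P+λ_Q) = 1.8/5 = 0.3600.
So K ~ Binomial(8, 1.8/5): P(K = 0) = C(8,0) · (1.8/5)^0 · (3.2/5)^8 ≈ 0.0281.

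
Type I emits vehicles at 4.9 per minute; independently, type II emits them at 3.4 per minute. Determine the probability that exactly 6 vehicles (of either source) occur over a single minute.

0.1128

Independent Poisson processes superpose: combined rate λ = 4.9 + 3.4 = 8.3 per minute.
So μ = 8.3.
P(N = 6) = e^(−8.3) · 8.3^6/6! ≈ 0.1128.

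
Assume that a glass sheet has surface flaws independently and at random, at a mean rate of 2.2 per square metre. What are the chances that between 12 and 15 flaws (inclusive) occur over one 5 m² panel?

Over the interval, μ = 2.2 × 5 = 11 (a 5 m² panel = 5 square metres).
P(12 ≤ N ≤ 15) = Σ_{j=12}^{15} e^(−11) · 11^j/j! ≈ 0.3281.

0.3281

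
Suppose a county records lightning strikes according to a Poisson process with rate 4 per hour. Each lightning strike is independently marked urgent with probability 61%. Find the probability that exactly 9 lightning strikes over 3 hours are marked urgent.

Thinning: the lightning strikes that are marked urgent themselves form a Poisson process with rate 0.61 × 4 = 2.44 per hour.
Over the interval, μ = 2.44 × 3 = 7.32 (3 hours).
P(N = 9) = e^(−7.32) · 7.32^9/9! ≈ 0.1101.

0.1101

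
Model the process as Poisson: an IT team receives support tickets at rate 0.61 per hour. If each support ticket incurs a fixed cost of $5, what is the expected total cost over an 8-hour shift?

$24.4

E[N] = 0.61 × 8 = 4.88 (an 8-hour shift = 8 hours); E[cost] = 4.88 × $5 = $24.4.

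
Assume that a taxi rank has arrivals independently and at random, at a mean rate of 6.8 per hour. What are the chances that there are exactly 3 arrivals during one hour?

0.0584

With mean μ = 6.8 per hour,
P(N = 3) = e^(−μ) μ^3/3! = e^(−6.8) · 6.8^3/6 ≈ 0.0584.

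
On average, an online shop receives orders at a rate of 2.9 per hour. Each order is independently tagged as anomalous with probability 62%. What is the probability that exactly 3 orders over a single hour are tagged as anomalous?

0.1605

Thinning: the orders that are tagged as anomalous themselves form a Poisson process with rate 0.62 × 2.9 = 1.798 per hour.
So μ = 1.798.
P(N = 3) = e^(−1.798) · 1.798^3/3! ≈ 0.1605.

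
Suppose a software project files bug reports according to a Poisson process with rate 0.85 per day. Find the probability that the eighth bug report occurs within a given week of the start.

Over the interval, μ = 0.85 × 7 = 5.95 (a week = 7 days).
The eighth arrival falls in the interval iff at least 8 events occur there: P(S_8 ≤ t) = P(N ≥ 8) = 1 − P(N ≤ 7) ≈ 0.2492.

0.2492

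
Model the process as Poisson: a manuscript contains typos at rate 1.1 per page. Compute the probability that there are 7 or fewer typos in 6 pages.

Over the interval, μ = 1.1 × 6 = 6.6 (6 pages).
P(N ≤ 7) = Σ_{j=0}^{7} e^(−μ) μ^j/j! ≈ 0.6581.

0.6581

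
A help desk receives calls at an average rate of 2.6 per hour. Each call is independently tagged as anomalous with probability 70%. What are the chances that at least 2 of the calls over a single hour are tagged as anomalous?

Thinning: the calls that are tagged as anomalous themselves form a Poisson process with rate 0.7 × 2.6 = 1.82 per hour.
So μ = 1.82.
P(N ≥ 2) = 1 − P(N ≤ 1) ≈ 0.5431.

0.5431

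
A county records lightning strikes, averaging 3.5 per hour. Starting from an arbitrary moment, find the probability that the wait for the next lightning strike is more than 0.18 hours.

The wait for the next event is exponential with rate λ = 3.5 per hour.
P(T > 0.18) = e^(−λt) = e^(−3.5 × 0.18) = e^(−0.63) ≈ 0.5326.

0.5326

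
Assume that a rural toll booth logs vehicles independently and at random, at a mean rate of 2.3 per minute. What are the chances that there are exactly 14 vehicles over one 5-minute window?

0.0822

Over the interval, μ = 2.3 × 5 = 11.5 (a 5-minute window = 5 minutes).
P(N = 14) = e^(−μ) μ^14/14! = e^(−11.5) · 11.5^14/87178291200 ≈ 0.0822.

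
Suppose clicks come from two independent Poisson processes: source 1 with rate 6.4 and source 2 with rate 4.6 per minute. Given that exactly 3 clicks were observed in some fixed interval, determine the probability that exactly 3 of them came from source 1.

0.1970

Given the total, each event is independently from source 1 with probability p = λ_1/(λ_1+λ_2) = 6.4/11 ≈ 0.5818.
So K ~ Binomial(3, 6.4/11): P(K = 3) = C(3,3) · (6.4/11)^3 · (4.6/11)^0 ≈ 0.1970.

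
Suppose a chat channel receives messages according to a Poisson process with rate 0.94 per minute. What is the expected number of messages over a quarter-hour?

14.1

E[N] = λt = 0.94 × 15 = 14.1 (a quarter-hour = 15 minutes).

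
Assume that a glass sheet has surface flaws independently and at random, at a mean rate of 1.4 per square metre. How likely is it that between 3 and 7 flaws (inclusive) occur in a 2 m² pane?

Over the interval, μ = 1.4 × 2 = 2.8 (a 2 m² pane = 2 square metres).
P(3 ≤ N ≤ 7) = Σ_{j=3}^{7} e^(−2.8) · 2.8^j/j! ≈ 0.5224.

0.5224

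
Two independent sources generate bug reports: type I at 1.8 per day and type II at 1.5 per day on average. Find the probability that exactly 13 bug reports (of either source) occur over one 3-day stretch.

0.0707

Independent Poisson processes superpose: combined rate λ = 1.8 + 1.5 = 3.3 per day.
Over the interval, μ = 3.3 × 3 = 9.9 (a 3-day stretch = 3 days).
P(N = 13) = e^(−9.9) · 9.9^13/13! ≈ 0.0707.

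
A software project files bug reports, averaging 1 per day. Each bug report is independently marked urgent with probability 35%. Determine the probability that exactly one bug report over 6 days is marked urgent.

0.2572

Thinning: the bug reports that are marked urgent themselves form a Poisson process with rate 0.35 × 1 = 0.35 per day.
Over the interval, μ = 0.35 × 6 = 2.1 (6 days).
P(N = 1) = e^(−2.1) · 2.1^1/1! ≈ 0.2572.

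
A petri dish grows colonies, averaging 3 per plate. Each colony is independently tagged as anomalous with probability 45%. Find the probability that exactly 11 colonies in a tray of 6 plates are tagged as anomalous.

Thinning: the colonies that are tagged as anomalous themselves form a Poisson process with rate 0.45 × 3 = 1.35 per plate.
Over the interval, μ = 1.35 × 6 = 8.1 (a tray of 6 plates = 6 plates).
P(N = 11) = e^(−8.1) · 8.1^11/11! ≈ 0.0749.

0.0749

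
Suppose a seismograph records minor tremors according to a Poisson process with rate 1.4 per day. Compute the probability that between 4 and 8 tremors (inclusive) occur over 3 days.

0.5767

Over the interval, μ = 1.4 × 3 = 4.2 (3 days).
P(4 ≤ N ≤ 8) = Σ_{j=4}^{8} e^(−4.2) · 4.2^j/j! ≈ 0.5767.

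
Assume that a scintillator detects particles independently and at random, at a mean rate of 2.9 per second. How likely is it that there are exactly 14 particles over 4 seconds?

Over the interval, μ = 2.9 × 4 = 11.6 (4 seconds).
P(N = 14) = e^(−μ) μ^14/14! = e^(−11.6) · 11.6^14/87178291200 ≈ 0.0840.

0.0840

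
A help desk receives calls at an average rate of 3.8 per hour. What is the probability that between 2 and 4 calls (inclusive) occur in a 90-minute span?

Over the interval, μ = 3.8 × 1.5 = 5.7 (a 90-minute span = 1.5 hours).
P(2 ≤ N ≤ 4) = Σ_{j=2}^{4} e^(−5.7) · 5.7^j/j! ≈ 0.3048.

0.3048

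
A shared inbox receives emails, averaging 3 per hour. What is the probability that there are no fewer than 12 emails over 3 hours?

Over the interval, μ = 3 × 3 = 9 (3 hours).
P(N ≥ 12) = 1 − P(N ≤ 11) = 1 − Σ_{j=0}^{11} e^(−μ) μ^j/j! ≈ 0.1970.

0.1970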